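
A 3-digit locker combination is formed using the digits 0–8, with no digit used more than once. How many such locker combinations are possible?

With no repetition, fill the 3 digits in order: 9 choices, then 8, down to 7.
9 × 8 × 7 = 504.

504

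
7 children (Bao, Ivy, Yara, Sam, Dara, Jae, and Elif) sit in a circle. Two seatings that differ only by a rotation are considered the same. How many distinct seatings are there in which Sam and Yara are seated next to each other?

Treat {Sam, Yara} as one unit (2 internal orders) and seat the resulting 6 units around the table: (5)! circular arrangements.
So 2 × (5)! = 2 × 120 = 240.

240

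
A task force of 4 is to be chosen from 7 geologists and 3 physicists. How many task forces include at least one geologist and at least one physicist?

With no constraint there are C(10,4) = 210 possible selections.
Subtract selections that omit an entire group: no geologists → C(3,4) = 0; no physicists → C(7,4) = 35.
Both groups omitted at once is impossible, so 210 − 35 = 175.

175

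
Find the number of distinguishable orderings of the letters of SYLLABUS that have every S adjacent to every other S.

2520

Treat the 2 copies of S as a single block. The multiset to arrange is then {SS, A, B, L, L, U, Y}, 7 items in all.
That gives (7)!/(2!) = 2520 arrangements.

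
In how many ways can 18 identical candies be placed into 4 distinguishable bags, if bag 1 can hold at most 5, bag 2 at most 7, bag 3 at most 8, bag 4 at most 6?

150

Ignoring the caps, the number of non-negative solutions to x_1+…+x_4 = 18 is C(21,3) = 1330.
Subtract solutions that violate a single cap (substitute x_i' = x_i − (cap_i+1)): x_1 ≥ 6 gives C(15,3) = 455; x_2 ≥ 8 gives C(13,3) = 286; x_3 ≥ 9 gives C(12,3) = 220; x_4 ≥ 7 gives C(14,3) = 364. Together 1325.
Add back pairs where two caps are both exceeded: 35 + 20 + 56 + 4 + 20 + 10 = 145.
By inclusion–exclusion the count is 1330 − 1325 + 145 = 150.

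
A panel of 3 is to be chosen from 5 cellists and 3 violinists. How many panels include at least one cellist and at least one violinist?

45

Unrestricted: C(8,3) = 56 ways to pick any 3 of the 8.
Subtract selections that omit an entire group: no cellists → C(3,3) = 1; no violinists → C(5,3) = 10.
Both groups omitted at once is impossible, so 56 − 11 = 45.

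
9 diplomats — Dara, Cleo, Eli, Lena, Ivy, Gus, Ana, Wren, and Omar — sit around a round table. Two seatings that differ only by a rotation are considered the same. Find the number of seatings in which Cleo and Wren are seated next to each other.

10080

Treat {Cleo, Wren} as one unit (2 internal orders) and seat the resulting 8 units around the table: (7)! circular arrangements.
So 2 × (7)! = 2 × 5040 = 10080.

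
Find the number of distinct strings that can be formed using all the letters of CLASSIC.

The 7 letters of CLASSIC have repeats: C appearing twice and S appearing twice.
So there are 7! / (2!·2!) = 1260 distinguishable arrangements.

1260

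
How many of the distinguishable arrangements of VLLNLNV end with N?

Fix N in the last position and arrange the remaining 6 letters.
Those 6 letters have L appearing 3 times and V appearing twice, giving (6)!/(3!·2!) = 60.

60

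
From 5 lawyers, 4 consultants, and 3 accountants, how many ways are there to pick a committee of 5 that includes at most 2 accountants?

Split by how many accountants are chosen (0 through 2).
Sum: C(3,0)·C(9,5) + C(3,1)·C(9,4) + C(3,2)·C(9,3) = 126 + 378 + 252 = 756.

756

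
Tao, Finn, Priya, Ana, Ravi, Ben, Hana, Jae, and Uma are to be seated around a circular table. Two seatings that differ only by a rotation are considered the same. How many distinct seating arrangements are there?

Seat Tao anywhere (absorbing the rotational symmetry), then permute the other 8: (8)! = 40320.

40320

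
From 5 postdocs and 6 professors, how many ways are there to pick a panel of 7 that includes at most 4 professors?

Split by how many professors are chosen (0 through 4).
Sum: C(6,0)·C(5,7) + C(6,1)·C(5,6) + C(6,2)·C(5,5) + C(6,3)·C(5,4) + C(6,4)·C(5,3) = 0 + 0 + 15 + 100 + 150 = 265.

265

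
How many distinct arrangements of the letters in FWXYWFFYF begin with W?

840

With the first slot taken by W, it remains to arrange the other 8 letters (FXYWFFYF).
Those 8 letters have F appearing 4 times and Y appearing twice, giving (8)!/(4!·2!) = 840.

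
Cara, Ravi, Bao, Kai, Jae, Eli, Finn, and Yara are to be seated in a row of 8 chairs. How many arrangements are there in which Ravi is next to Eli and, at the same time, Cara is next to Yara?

Treat {Ravi,Eli} as one block (2 orders) and {Cara,Yara} as another (2 orders).
That leaves 6 units to arrange: 2 × 2 × 6! = 4 × 720 = 2880.

2880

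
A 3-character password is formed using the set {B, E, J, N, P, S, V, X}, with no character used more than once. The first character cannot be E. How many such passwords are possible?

The first character has 8−1 = 7 choices (anything except E).
The remaining 2 characters are filled from the other 7 symbols without repetition: 7 × 6 = 42.
Total: 7 × 42 = 294.

294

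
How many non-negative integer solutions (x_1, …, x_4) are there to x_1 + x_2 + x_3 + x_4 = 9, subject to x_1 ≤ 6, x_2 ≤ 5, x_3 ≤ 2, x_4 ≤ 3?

Ignoring the caps, the number of non-negative solutions to x_1+…+x_4 = 9 is C(12,3) = 220.
Subtract solutions that violate a single cap (substitute x_i' = x_i − (cap_i+1)): x_1 ≥ 7 gives C(5,3) = 10; x_2 ≥ 6 gives C(6,3) = 20; x_3 ≥ 3 gives C(9,3) = 84; x_4 ≥ 4 gives C(8,3) = 56. Together 170.
Add back pairs where two caps are both exceeded: 0 + 0 + 0 + 1 + 0 + 10 = 11.
By inclusion–exclusion the count is 220 − 170 + 11 = 61.

61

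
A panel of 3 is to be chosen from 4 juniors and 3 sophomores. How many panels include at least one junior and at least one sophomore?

With no constraint there are C(7,3) = 35 possible selections.
Subtract selections that omit an entire group: no juniors → C(3,3) = 1; no sophomores → C(4,3) = 4.
Both groups omitted at once is impossible, so 35 − 5 = 30.

30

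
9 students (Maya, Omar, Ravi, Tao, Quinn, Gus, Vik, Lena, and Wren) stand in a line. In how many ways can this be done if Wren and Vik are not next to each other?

Of the 9! = 362880 arrangements, those with Wren and Vik adjacent number 2 × 8! = 80640 (treat the pair as a block with 2 internal orders).
Complementary counting: 362880 − 80640 = 282240.

282240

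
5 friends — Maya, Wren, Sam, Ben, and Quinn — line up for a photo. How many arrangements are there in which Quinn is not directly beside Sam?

72

Of the 5! = 120 arrangements, those with Quinn and Sam adjacent number 2 × 4! = 48 (treat the pair as a block with 2 internal orders).
Complementary counting: 120 − 48 = 72.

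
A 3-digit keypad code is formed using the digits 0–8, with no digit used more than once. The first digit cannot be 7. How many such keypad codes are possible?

The first digit has 9−1 = 8 choices (anything except 7).
The remaining 2 digits are filled from the other 8 symbols without repetition: 8 × 7 = 56.
Total: 8 × 56 = 448.

448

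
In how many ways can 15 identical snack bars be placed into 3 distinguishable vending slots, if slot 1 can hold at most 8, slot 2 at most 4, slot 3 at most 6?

10

Ignoring the caps, the number of non-negative solutions to x_1+…+x_3 = 15 is C(17,2) = 136.
Subtract solutions that violate a single cap (substitute x_i' = x_i − (cap_i+1)): x_1 ≥ 9 gives C(8,2) = 28; x_2 ≥ 5 gives C(12,2) = 66; x_3 ≥ 7 gives C(10,2) = 45. Together 139.
Add back pairs where two caps are both exceeded: 3 + 0 + 10 = 13.
By inclusion–exclusion the count is 136 − 139 + 13 = 10.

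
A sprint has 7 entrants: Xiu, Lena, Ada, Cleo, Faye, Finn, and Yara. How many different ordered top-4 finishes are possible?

840

This is an ordered selection of 4 from 7: P(7,4).
That gives 7 × 6 × 5 × 4 = 840.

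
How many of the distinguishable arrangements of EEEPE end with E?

Fix E in the last position and arrange the remaining 4 letters.
Those 4 letters have E appearing 3 times, giving (4)!/(3!) = 4.

4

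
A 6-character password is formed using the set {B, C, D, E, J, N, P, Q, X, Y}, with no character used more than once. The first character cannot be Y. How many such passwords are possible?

136080

The first character has 10−1 = 9 choices (anything except Y).
The remaining 5 characters are filled from the other 9 symbols without repetition: 9 × 8 × 7 × 6 × 5 = 15120.
Total: 9 × 15120 = 136080.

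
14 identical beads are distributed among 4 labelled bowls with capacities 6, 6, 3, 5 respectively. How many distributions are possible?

Ignoring the caps, the number of non-negative solutions to x_1+…+x_4 = 14 is C(17,3) = 680.
Subtract solutions that violate a single cap (substitute x_i' = x_i − (cap_i+1)): x_1 ≥ 7 gives C(10,3) = 120; x_2 ≥ 7 gives C(10,3) = 120; x_3 ≥ 4 gives C(13,3) = 286; x_4 ≥ 6 gives C(11,3) = 165. Together 691.
Add back pairs where two caps are both exceeded: 1 + 20 + 4 + 20 + 4 + 35 = 84.
By inclusion–exclusion the count is 680 − 691 + 84 = 73.

73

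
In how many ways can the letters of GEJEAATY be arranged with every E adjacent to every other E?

2520

Treat the 2 copies of E as a single block. The multiset to arrange is then {EE, A, A, G, J, T, Y}, 7 items in all.
That gives (7)!/(2!) = 2520 arrangements.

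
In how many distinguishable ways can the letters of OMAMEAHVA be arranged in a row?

30240

The 9 letters of OMAMEAHVA have repeats: A appearing 3 times and M appearing twice.
Dividing 9! = 362880 by 3!·2! = 12 for the repeated letters gives 30240.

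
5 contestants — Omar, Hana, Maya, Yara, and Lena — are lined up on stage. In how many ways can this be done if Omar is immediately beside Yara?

Treat {Omar, Yara} as a single unit. There are 4 units to order, and the pair itself can be ordered 2 ways.
That gives 2 × 4! = 2 × 24 = 48.

48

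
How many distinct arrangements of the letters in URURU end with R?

4

With the last slot taken by R, it remains to arrange the other 4 letters (UURU).
Those 4 letters have U appearing 3 times, giving (4)!/(3!) = 4.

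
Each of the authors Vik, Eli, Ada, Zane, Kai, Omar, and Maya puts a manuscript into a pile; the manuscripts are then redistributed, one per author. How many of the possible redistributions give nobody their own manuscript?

1854

This is the derangement count D_7: permutations of 7 items with no fixed point.
By inclusion–exclusion this is Σ_{j=0}^{7} (−1)^j C(7,j)·(7−j)!.
Computing: 5040 − 5040 + 2520 − 840 + 210 − 42 + 7 − 1 = 1854.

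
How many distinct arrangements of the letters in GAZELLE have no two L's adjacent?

900

Total arrangements of GAZELLE: 7!/(2!·2!) = 1260.
Arrangements with the L's together: treat LL as one letter, giving (6)!/(2!) = 360.
Subtracting, 1260 − 360 = 900 arrangements keep the L's apart.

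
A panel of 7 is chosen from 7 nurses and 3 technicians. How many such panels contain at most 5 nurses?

98

Split by how many nurses are chosen (0 through 5).
Sum: C(7,0)·C(3,7) + C(7,1)·C(3,6) + C(7,2)·C(3,5) + C(7,3)·C(3,4) + C(7,4)·C(3,3) + C(7,5)·C(3,2) = 0 + 0 + 0 + 0 + 35 + 63 = 98.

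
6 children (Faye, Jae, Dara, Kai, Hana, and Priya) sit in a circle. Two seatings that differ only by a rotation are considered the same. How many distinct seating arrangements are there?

Fix one person's seat to break rotational symmetry; the remaining 5 people can be arranged in (5)! = 120 ways.

120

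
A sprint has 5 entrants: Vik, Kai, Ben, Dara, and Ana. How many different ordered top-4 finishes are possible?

There are 5 choices for 1st place, 4 for 2nd, and so on down to 2 for position 4.
That gives 5 × 4 × 3 × 2 = 120.

120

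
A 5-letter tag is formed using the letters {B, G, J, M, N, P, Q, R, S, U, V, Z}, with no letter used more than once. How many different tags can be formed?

This is a permutation of 5 out of 12: P(12,5) = 12!/7!.
12 × 11 × 10 × 9 × 8 = 95040.

95040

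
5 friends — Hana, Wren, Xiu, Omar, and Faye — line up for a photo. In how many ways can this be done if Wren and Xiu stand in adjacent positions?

Place the 3 others and the Wren-Xiu pair as 4 objects in a line; the pair has 2 internal arrangements.
So the count is 2·(4)! = 48.

48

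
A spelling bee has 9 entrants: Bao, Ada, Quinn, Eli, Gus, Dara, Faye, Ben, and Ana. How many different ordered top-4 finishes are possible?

3024

This is an ordered selection of 4 from 9: P(9,4).
That gives 9 × 8 × 7 × 6 = 3024.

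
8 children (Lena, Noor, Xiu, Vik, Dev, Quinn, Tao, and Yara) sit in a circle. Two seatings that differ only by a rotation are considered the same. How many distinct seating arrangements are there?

Seat Lena anywhere (absorbing the rotational symmetry), then permute the other 7: (7)! = 5040.

5040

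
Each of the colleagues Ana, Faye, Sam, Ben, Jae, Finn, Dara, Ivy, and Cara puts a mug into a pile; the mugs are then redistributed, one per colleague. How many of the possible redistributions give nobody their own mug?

133496

Let Aᵢ be the assignments in which colleague i gets their own mug. We want the size of the complement of A₁∪…∪A_9.
By inclusion–exclusion this is Σ_{j=0}^{9} (−1)^j C(9,j)·(9−j)!.
Computing: 362880 − 362880 + 181440 − 60480 + 15120 − 3024 + 504 − 72 + 9 − 1 = 133496.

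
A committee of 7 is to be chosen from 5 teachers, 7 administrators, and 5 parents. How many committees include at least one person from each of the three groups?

17745

Total 7-person selections from all 17: C(17,7) = 19448.
Selections missing a whole group: no teachers → C(12,7) = 792; no administrators → C(10,7) = 120; no parents → C(12,7) = 792.
Add back selections omitting two groups (i.e. drawn from a single group): C(5,7) + C(7,7) + C(5,7) = 1.
By inclusion–exclusion: 19448 − 1704 + 1 = 17745.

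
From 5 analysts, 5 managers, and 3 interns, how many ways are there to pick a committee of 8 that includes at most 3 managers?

Split by how many managers are chosen (0 through 3).
Sum: C(5,0)·C(8,8) + C(5,1)·C(8,7) + C(5,2)·C(8,6) + C(5,3)·C(8,5) = 1 + 40 + 280 + 560 = 881.

881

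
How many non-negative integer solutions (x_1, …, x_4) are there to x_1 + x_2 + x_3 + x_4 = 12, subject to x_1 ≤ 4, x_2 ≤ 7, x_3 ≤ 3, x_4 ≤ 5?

86

By stars and bars, unrestricted non-negative solutions to x_1+…+x_4 = 12 number C(12+3,3) = 455.
Subtract solutions that violate a single cap (substitute x_i' = x_i − (cap_i+1)): x_1 ≥ 5 gives C(10,3) = 120; x_2 ≥ 8 gives C(7,3) = 35; x_3 ≥ 4 gives C(11,3) = 165; x_4 ≥ 6 gives C(9,3) = 84. Together 404.
Add back pairs where two caps are both exceeded: 0 + 20 + 4 + 1 + 0 + 10 = 35.
By inclusion–exclusion the count is 455 − 404 + 35 = 86.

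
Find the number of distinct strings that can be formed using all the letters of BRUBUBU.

140

BRUBUBU has 7 letters with B appearing 3 times and U appearing 3 times.
So there are 7! / (3!·3!) = 140 distinguishable arrangements.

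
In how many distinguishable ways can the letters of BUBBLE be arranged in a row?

120

Letter multiplicities in BUBBLE: B×3, E×1, L×1, U×1.
Dividing 6! = 720 by 3! = 6 for the repeated letters gives 120.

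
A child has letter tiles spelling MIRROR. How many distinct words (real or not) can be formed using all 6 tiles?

The 6 letters of MIRROR have repeats: R appearing 3 times.
So there are 6! / (3!) = 120 distinguishable arrangements.

120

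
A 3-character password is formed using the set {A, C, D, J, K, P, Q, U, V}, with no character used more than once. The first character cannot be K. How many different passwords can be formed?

The first character has 9−1 = 8 choices (anything except K).
The remaining 2 characters are filled from the other 8 symbols without repetition: 8 × 7 = 56.
Total: 8 × 56 = 448.

448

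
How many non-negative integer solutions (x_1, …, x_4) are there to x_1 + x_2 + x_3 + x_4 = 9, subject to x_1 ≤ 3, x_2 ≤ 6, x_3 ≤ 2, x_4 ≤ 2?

Without the upper bounds there are C(12,3) = 220 ways to split 9 among 4 variables.
Subtract solutions that violate a single cap (substitute x_i' = x_i − (cap_i+1)): x_1 ≥ 4 gives C(8,3) = 56; x_2 ≥ 7 gives C(5,3) = 10; x_3 ≥ 3 gives C(9,3) = 84; x_4 ≥ 3 gives C(9,3) = 84. Together 234.
Add back pairs where two caps are both exceeded: 0 + 10 + 10 + 0 + 0 + 20 = 40.
By inclusion–exclusion the count is 220 − 234 + 40 = 26.

26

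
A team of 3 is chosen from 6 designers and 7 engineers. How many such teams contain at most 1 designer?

Split by how many designers are chosen (0 through 1).
Sum: C(6,0)·C(7,3) + C(6,1)·C(7,2) = 35 + 126 = 161.

161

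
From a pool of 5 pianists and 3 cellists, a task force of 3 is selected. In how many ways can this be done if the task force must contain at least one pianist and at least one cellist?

With no constraint there are C(8,3) = 56 possible selections.
Selections missing a whole group: no pianists → C(3,3) = 1; no cellists → C(5,3) = 10.
Both groups omitted at once is impossible, so 56 − 11 = 45.

45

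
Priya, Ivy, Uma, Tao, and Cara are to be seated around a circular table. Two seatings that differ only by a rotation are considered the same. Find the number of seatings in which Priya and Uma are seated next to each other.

12

Treat {Priya, Uma} as one unit (2 internal orders) and seat the resulting 4 units around the table: (3)! circular arrangements.
So 2 × (3)! = 2 × 6 = 12.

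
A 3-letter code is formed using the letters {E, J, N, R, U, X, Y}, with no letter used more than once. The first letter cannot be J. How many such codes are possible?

180

The first letter has 7−1 = 6 choices (anything except J).
The remaining 2 letters are filled from the other 6 symbols without repetition: 6 × 5 = 30.
Total: 6 × 30 = 180.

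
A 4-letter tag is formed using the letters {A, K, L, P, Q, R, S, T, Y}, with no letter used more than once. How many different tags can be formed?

This is a permutation of 4 out of 9: P(9,4) = 9!/5!.
9 × 8 × 7 × 6 = 3024.

3024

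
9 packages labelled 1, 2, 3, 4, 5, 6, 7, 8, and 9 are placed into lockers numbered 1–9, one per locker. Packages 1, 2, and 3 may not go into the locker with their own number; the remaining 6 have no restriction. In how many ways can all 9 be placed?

256320

Let Aᵢ (for i ∈ {1, 2, 3}) be the placements that put package i in its forbidden locker. Any j of these fix j positions, leaving (9−j)! ways to fill the rest, and there are C(3,j) ways to pick which j.
By inclusion–exclusion, the number of valid placements is Σ_{j=0}^{3} (−1)^j C(3,j)·(9−j)!.
Computing: 362880 − 120960 + 15120 − 720 = 256320.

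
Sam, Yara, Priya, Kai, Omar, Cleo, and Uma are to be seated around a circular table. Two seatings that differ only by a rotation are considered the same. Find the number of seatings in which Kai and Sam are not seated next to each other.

All circular seatings of 7 people number (6)! = 720.
Those with Kai next to Sam: fuse the pair into one unit and seat 6 units around a circle — 2·(5)! = 240.
Subtracting, 720 − 240 = 480.

480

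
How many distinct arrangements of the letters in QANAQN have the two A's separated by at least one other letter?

60

There are 6!/(2!·2!·2!) = 90 arrangements of QANAQN in total.
Arrangements with the A's together: treat AA as one letter, giving (5)!/(2!·2!) = 30.
Hence 90 − 30 = 60.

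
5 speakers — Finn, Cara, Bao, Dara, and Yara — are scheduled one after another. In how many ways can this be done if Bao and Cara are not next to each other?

Of the 5! = 120 arrangements, those with Bao and Cara adjacent number 2 × 4! = 48 (treat the pair as a block with 2 internal orders).
Complementary counting: 120 − 48 = 72.

72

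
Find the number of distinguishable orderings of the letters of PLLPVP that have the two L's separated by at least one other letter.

40

There are 6!/(3!·2!) = 60 arrangements of PLLPVP in total.
If the two L's are adjacent, glue them into one block, leaving 5 items to arrange: (5)!/(3!) = 20 ways.
Hence 60 − 20 = 40.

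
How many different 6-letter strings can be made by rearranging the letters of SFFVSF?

Letter multiplicities in SFFVSF: F×3, S×2, V×1.
The number of distinct arrangements is 6!/(3!·2!) = 720/12 = 60.

60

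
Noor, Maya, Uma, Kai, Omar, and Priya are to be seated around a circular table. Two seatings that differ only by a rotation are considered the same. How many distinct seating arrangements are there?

120

Seat Noor anywhere (absorbing the rotational symmetry), then permute the other 5: (5)! = 120.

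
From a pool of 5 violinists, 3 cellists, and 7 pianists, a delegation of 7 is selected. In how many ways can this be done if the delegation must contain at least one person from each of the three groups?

5516

Unrestricted: C(15,7) = 6435 ways to pick any 7 of the 15.
Selections missing a whole group: no violinists → C(10,7) = 120; no cellists → C(12,7) = 792; no pianists → C(8,7) = 8.
Add back selections omitting two groups (i.e. drawn from a single group): C(5,7) + C(3,7) + C(7,7) = 1.
By inclusion–exclusion: 6435 − 920 + 1 = 5516.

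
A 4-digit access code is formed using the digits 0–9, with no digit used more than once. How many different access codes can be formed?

5040

This is a permutation of 4 out of 10: P(10,4) = 10!/6!.
10 × 9 × 8 × 7 = 5040.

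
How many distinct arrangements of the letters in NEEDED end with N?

10

With the last slot taken by N, it remains to arrange the other 5 letters (EEDED).
Those 5 letters have D appearing twice and E appearing 3 times, giving (5)!/(3!·2!) = 10.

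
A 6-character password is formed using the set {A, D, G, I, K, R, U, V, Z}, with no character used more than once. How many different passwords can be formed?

Choose and order 6 of the 9 symbols: the first character has 9 options, the next 8, and so on down to 4.
That product is 9 × 8 × 7 × 6 × 5 × 4 = 60480.

60480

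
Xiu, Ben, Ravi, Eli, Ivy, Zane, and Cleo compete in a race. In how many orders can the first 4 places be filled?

840

This is an ordered selection of 4 from 7: P(7,4).
That gives 7 × 6 × 5 × 4 = 840.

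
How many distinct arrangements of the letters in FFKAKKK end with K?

Fix K in the last position and arrange the remaining 6 letters.
Those 6 letters have F appearing twice and K appearing 3 times, giving (6)!/(3!·2!) = 60.

60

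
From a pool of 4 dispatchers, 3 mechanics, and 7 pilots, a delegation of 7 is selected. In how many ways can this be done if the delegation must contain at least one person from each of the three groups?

2982

With no constraint there are C(14,7) = 3432 possible selections.
Subtract selections that omit an entire group: no dispatchers → C(10,7) = 120; no mechanics → C(11,7) = 330; no pilots → C(7,7) = 1.
Add back selections omitting two groups (i.e. drawn from a single group): C(4,7) + C(3,7) + C(7,7) = 1.
By inclusion–exclusion: 3432 − 451 + 1 = 2982.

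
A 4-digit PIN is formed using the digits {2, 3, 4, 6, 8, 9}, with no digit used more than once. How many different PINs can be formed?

360

This is a permutation of 4 out of 6: P(6,4) = 6!/2!.
6 × 5 × 4 × 3 = 360.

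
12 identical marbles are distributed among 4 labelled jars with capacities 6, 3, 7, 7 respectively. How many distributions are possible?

By stars and bars, unrestricted non-negative solutions to x_1+…+x_4 = 12 number C(12+3,3) = 455.
Subtract solutions that violate a single cap (substitute x_i' = x_i − (cap_i+1)): x_1 ≥ 7 gives C(8,3) = 56; x_2 ≥ 4 gives C(11,3) = 165; x_3 ≥ 8 gives C(7,3) = 35; x_4 ≥ 8 gives C(7,3) = 35. Together 291.
Add back pairs where two caps are both exceeded: 4 + 0 + 0 + 1 + 1 + 0 = 6.
By inclusion–exclusion the count is 455 − 291 + 6 = 170.

170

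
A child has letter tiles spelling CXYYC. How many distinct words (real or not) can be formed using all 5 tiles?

The 5 letters of CXYYC have repeats: C appearing twice and Y appearing twice.
The number of distinct arrangements is 5!/(2!·2!) = 120/4 = 30.

30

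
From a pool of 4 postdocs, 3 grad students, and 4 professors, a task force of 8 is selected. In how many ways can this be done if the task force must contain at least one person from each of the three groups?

Total 8-person selections from all 11: C(11,8) = 165.
Selections missing a whole group: no postdocs → C(7,8) = 0; no grad students → C(8,8) = 1; no professors → C(7,8) = 0.
Add back selections omitting two groups (i.e. drawn from a single group): C(4,8) + C(3,8) + C(4,8) = 0.
By inclusion–exclusion: 165 − 1 + 0 = 164.

164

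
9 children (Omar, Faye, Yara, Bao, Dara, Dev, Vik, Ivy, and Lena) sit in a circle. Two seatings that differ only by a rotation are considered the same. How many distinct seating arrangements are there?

Seat Omar anywhere (absorbing the rotational symmetry), then permute the other 8: (8)! = 40320.

40320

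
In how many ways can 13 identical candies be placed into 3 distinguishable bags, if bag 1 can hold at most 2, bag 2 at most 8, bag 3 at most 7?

By stars and bars, unrestricted non-negative solutions to x_1+…+x_3 = 13 number C(13+2,2) = 105.
Subtract solutions that violate a single cap (substitute x_i' = x_i − (cap_i+1)): x_1 ≥ 3 gives C(12,2) = 66; x_2 ≥ 9 gives C(6,2) = 15; x_3 ≥ 8 gives C(7,2) = 21. Together 102.
Add back pairs where two caps are both exceeded: 3 + 6 + 0 = 9.
By inclusion–exclusion the count is 105 − 102 + 9 = 12.

12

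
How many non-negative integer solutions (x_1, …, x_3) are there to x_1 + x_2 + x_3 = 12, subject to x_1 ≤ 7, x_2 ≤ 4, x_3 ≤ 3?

6

Without the upper bounds there are C(14,2) = 91 ways to split 12 among 3 variables.
Subtract solutions that violate a single cap (substitute x_i' = x_i − (cap_i+1)): x_1 ≥ 8 gives C(6,2) = 15; x_2 ≥ 5 gives C(9,2) = 36; x_3 ≥ 4 gives C(10,2) = 45. Together 96.
Add back pairs where two caps are both exceeded: 0 + 1 + 10 = 11.
By inclusion–exclusion the count is 91 − 96 + 11 = 6.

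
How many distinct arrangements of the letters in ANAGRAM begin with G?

120

With the first slot taken by G, it remains to arrange the other 6 letters (ANARAM).
Those 6 letters have A appearing 3 times, giving (6)!/(3!) = 120.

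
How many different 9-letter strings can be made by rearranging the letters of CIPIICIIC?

The 9 letters of CIPIICIIC have repeats: C appearing 3 times and I appearing 5 times.
The number of distinct arrangements is 9!/(5!·3!) = 362880/720 = 504.

504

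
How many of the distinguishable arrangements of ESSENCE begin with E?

Fix E in the first position and arrange the remaining 6 letters.
Those 6 letters have E appearing twice and S appearing twice, giving (6)!/(2!·2!) = 180.

180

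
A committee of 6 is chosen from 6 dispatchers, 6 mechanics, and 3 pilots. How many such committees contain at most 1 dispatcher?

Split by how many dispatchers are chosen (0 through 1).
Sum: C(6,0)·C(9,6) + C(6,1)·C(9,5) = 84 + 756 = 840.

840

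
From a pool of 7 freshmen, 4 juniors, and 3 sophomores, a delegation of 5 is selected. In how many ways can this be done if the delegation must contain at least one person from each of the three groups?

With no constraint there are C(14,5) = 2002 possible selections.
Subtract selections that omit an entire group: no freshmen → C(7,5) = 21; no juniors → C(10,5) = 252; no sophomores → C(11,5) = 462.
Add back selections omitting two groups (i.e. drawn from a single group): C(7,5) + C(4,5) + C(3,5) = 21.
By inclusion–exclusion: 2002 − 735 + 21 = 1288.

1288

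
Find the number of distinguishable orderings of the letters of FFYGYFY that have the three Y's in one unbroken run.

Treat the 3 copies of Y as a single block. The multiset to arrange is then {YYY, F, F, F, G}, 5 items in all.
That gives (5)!/(3!) = 20 arrangements.

20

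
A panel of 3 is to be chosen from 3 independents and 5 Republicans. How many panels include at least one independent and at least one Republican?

With no constraint there are C(8,3) = 56 possible selections.
Subtract selections that omit an entire group: no independents → C(5,3) = 10; no Republicans → C(3,3) = 1.
Both groups omitted at once is impossible, so 56 − 11 = 45.

45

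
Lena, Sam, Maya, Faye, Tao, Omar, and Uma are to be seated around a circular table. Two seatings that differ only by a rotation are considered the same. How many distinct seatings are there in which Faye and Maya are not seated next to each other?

All circular seatings of 7 people number (6)! = 720.
Those with Faye next to Maya: fuse the pair into one unit and seat 6 units around a circle — 2·(5)! = 240.
Subtracting, 720 − 240 = 480.

480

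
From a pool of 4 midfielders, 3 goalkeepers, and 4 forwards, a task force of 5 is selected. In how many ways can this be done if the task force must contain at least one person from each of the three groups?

364

Total 5-person selections from all 11: C(11,5) = 462.
Subtract selections that omit an entire group: no midfielders → C(7,5) = 21; no goalkeepers → C(8,5) = 56; no forwards → C(7,5) = 21.
Add back selections omitting two groups (i.e. drawn from a single group): C(4,5) + C(3,5) + C(4,5) = 0.
By inclusion–exclusion: 462 − 98 + 0 = 364.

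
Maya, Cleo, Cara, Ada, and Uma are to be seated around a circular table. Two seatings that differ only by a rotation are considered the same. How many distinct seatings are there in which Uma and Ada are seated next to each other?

Glue Uma and Ada into a block (2 internal orders). Seating 4 units around a circle gives (3)! arrangements.
So 2 × (3)! = 2 × 6 = 12.

12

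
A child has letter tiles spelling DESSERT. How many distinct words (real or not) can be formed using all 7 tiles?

1260

DESSERT has 7 letters with E appearing twice and S appearing twice.
So there are 7! / (2!·2!) = 1260 distinguishable arrangements.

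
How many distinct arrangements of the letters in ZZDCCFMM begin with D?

630

With the first slot taken by D, it remains to arrange the other 7 letters (ZZCCFMM).
Those 7 letters have C appearing twice, M appearing twice, and Z appearing twice, giving (7)!/(2!·2!·2!) = 630.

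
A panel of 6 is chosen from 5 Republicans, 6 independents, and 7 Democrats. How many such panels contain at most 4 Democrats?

18326

Split by how many Democrats are chosen (0 through 4).
Sum: C(7,0)·C(11,6) + C(7,1)·C(11,5) + C(7,2)·C(11,4) + C(7,3)·C(11,3) + C(7,4)·C(11,2) = 462 + 3234 + 6930 + 5775 + 1925 = 18326.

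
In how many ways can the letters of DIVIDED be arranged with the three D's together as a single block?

Treat the 3 copies of D as a single block. The multiset to arrange is then {DDD, E, I, I, V}, 5 items in all.
That gives (5)!/(2!) = 60 arrangements.

60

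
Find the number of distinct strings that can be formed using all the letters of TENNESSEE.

3780

TENNESSEE has 9 letters with E appearing 4 times, N appearing twice, and S appearing twice.
So there are 9! / (4!·2!·2!) = 3780 distinguishable arrangements.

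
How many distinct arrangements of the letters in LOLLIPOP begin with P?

With the first slot taken by P, it remains to arrange the other 7 letters (LOLLIOP).
Those 7 letters have L appearing 3 times and O appearing twice, giving (7)!/(3!·2!) = 420.

420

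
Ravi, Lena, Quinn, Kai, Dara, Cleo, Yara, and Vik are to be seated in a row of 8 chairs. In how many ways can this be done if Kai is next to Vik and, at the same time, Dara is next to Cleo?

Treat {Kai,Vik} as one block (2 orders) and {Dara,Cleo} as another (2 orders).
That leaves 6 units to arrange: 2 × 2 × 6! = 4 × 720 = 2880.

2880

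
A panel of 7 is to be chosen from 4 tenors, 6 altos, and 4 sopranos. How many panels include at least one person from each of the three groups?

Total 7-person selections from all 14: C(14,7) = 3432.
Subtract selections that omit an entire group: no tenors → C(10,7) = 120; no altos → C(8,7) = 8; no sopranos → C(10,7) = 120.
Add back selections omitting two groups (i.e. drawn from a single group): C(4,7) + C(6,7) + C(4,7) = 0.
By inclusion–exclusion: 3432 − 248 + 0 = 3184.

3184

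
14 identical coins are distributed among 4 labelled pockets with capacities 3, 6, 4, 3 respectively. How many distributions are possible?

By stars and bars, unrestricted non-negative solutions to x_1+…+x_4 = 14 number C(14+3,3) = 680.
Subtract solutions that violate a single cap (substitute x_i' = x_i − (cap_i+1)): x_1 ≥ 4 gives C(13,3) = 286; x_2 ≥ 7 gives C(10,3) = 120; x_3 ≥ 5 gives C(12,3) = 220; x_4 ≥ 4 gives C(13,3) = 286. Together 912.
Add back pairs where two caps are both exceeded: 20 + 56 + 84 + 10 + 20 + 56 = 246.
Subtract triples: 0 + 0 + 4 + 0 = 4.
By inclusion–exclusion the count is 680 − 912 + 246 − 4 = 10.

10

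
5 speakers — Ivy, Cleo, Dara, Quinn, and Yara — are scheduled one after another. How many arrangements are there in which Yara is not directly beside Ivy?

72

There are 5! = 120 arrangements in all. If Yara and Ivy are adjacent, merging them into one block gives 2·(4)! = 48 arrangements.
So 120 − 48 = 72 arrangements keep them apart.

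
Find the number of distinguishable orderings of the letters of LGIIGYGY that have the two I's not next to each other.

There are 8!/(3!·2!·2!) = 1680 arrangements of LGIIGYGY in total.
Arrangements with the I's together: treat II as one letter, giving (7)!/(3!·2!) = 420.
Hence 1680 − 420 = 1260.

1260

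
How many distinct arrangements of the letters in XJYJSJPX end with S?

420

Fix S in the last position and arrange the remaining 7 letters.
Those 7 letters have J appearing 3 times and X appearing twice, giving (7)!/(3!·2!) = 420.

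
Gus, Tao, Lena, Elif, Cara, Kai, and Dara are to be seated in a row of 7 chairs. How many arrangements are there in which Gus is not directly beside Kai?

3600

Of the 7! = 5040 arrangements, those with Gus and Kai adjacent number 2 × 6! = 1440 (treat the pair as a block with 2 internal orders).
So 5040 − 1440 = 3600 arrangements keep them apart.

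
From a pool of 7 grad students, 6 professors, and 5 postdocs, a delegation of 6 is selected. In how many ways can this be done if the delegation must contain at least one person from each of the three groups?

Total 6-person selections from all 18: C(18,6) = 18564.
Subtract selections that omit an entire group: no grad students → C(11,6) = 462; no professors → C(12,6) = 924; no postdocs → C(13,6) = 1716.
Add back selections omitting two groups (i.e. drawn from a single group): C(7,6) + C(6,6) + C(5,6) = 8.
By inclusion–exclusion: 18564 − 3102 + 8 = 15470.

15470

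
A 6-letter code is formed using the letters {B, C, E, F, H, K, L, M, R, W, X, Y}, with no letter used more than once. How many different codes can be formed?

665280

Choose and order 6 of the 12 symbols: the first letter has 12 options, the next 11, and so on down to 7.
12 × 11 × 10 × 9 × 8 × 7 = 665280.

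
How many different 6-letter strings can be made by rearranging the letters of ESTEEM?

ESTEEM has 6 letters with E appearing 3 times.
Dividing 6! = 720 by 3! = 6 for the repeated letters gives 120.

120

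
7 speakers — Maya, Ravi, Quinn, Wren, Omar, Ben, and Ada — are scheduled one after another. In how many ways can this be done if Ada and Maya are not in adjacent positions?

There are 7! = 5040 arrangements in all. If Ada and Maya are adjacent, merging them into one block gives 2·(6)! = 1440 arrangements.
So 5040 − 1440 = 3600 arrangements keep them apart.

3600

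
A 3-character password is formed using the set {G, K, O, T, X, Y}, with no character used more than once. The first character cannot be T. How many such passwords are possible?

The first character has 6−1 = 5 choices (anything except T).
The remaining 2 characters are filled from the other 5 symbols without repetition: 5 × 4 = 20.
Total: 5 × 20 = 100.

100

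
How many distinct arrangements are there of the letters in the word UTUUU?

5

UTUUU has 5 letters with U appearing 4 times.
Dividing 5! = 120 by 4! = 24 for the repeated letters gives 5.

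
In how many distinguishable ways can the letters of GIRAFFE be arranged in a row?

Letter multiplicities in GIRAFFE: A×1, E×1, F×2, G×1, I×1, R×1.
Dividing 7! = 5040 by 2! = 2 for the repeated letters gives 2520.

2520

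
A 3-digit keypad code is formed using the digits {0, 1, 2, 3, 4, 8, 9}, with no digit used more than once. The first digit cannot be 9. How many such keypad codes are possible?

The first digit has 7−1 = 6 choices (anything except 9).
The remaining 2 digits are filled from the other 6 symbols without repetition: 6 × 5 = 30.
Total: 6 × 30 = 180.

180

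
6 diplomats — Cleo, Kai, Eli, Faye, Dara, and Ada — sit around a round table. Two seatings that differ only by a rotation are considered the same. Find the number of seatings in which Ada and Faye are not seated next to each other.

72

Without the restriction there are (5)! = 120 seatings.
Those with Ada next to Faye: fuse the pair into one unit and seat 5 units around a circle — 2·(4)! = 48.
Subtracting, 120 − 48 = 72.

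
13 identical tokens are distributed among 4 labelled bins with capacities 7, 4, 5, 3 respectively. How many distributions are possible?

Ignoring the caps, the number of non-negative solutions to x_1+…+x_4 = 13 is C(16,3) = 560.
Subtract solutions that violate a single cap (substitute x_i' = x_i − (cap_i+1)): x_1 ≥ 8 gives C(8,3) = 56; x_2 ≥ 5 gives C(11,3) = 165; x_3 ≥ 6 gives C(10,3) = 120; x_4 ≥ 4 gives C(12,3) = 220. Together 561.
Add back pairs where two caps are both exceeded: 1 + 0 + 4 + 10 + 35 + 20 = 70.
By inclusion–exclusion the count is 560 − 561 + 70 = 69.

69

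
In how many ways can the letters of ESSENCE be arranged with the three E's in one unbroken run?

60

Treat the 3 copies of E as a single block. The multiset to arrange is then {EEE, C, N, S, S}, 5 items in all.
That gives (5)!/(2!) = 60 arrangements.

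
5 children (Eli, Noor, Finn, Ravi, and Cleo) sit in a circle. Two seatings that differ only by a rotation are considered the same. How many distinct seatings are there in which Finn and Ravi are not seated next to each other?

12

All circular seatings of 5 people number (4)! = 24.
Those with Finn next to Ravi: fuse the pair into one unit and seat 4 units around a circle — 2·(3)! = 12.
Subtracting, 24 − 12 = 12.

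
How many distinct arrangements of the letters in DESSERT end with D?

180

With the last slot taken by D, it remains to arrange the other 6 letters (ESSERT).
Those 6 letters have E appearing twice and S appearing twice, giving (6)!/(2!·2!) = 180.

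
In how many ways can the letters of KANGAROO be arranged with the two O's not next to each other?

7560

Total arrangements of KANGAROO: 8!/(2!·2!) = 10080.
Arrangements with the O's together: treat OO as one letter, giving (7)!/(2!) = 2520.
Subtracting, 10080 − 2520 = 7560 arrangements keep the O's apart.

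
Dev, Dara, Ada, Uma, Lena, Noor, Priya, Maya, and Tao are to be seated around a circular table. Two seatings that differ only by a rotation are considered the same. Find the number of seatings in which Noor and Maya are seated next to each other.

10080

Treat {Noor, Maya} as one unit (2 internal orders) and seat the resulting 8 units around the table: (7)! circular arrangements.
So 2 × (7)! = 2 × 5040 = 10080.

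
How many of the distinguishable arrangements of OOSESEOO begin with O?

210

Fix O in the first position and arrange the remaining 7 letters.
Those 7 letters have E appearing twice, O appearing 3 times, and S appearing twice, giving (7)!/(3!·2!·2!) = 210.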